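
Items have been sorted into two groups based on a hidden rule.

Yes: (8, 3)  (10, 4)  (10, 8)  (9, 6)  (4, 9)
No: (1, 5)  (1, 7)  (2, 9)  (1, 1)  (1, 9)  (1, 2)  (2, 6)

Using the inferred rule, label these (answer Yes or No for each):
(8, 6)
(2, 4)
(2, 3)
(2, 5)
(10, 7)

The rule appears to be: first ≥ 3.
(8, 6): first 8, checks out → Yes. (2, 4): first 2, does not pass → No. (2, 3): first 2, does not pass → No. (2, 5): first 2, does not pass → No. (10, 7): first 10, checks out → Yes.

Yes, No, No, No, Yes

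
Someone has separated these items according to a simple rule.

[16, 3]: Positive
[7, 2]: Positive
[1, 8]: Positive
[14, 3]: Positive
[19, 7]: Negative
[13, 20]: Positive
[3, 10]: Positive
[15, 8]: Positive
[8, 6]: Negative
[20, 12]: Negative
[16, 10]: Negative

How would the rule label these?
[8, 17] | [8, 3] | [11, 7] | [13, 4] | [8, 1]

Positive, Positive, Negative, Positive, Positive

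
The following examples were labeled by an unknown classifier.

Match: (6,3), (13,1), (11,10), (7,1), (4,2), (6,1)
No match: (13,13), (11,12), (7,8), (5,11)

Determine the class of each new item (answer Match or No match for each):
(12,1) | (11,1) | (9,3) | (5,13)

The common property of the 'Match' items is: first > second. No 'No match' item has it.
(12,1) → 12 > 1 → Match. (11,1) → 11 > 1 → Match. (9,3) → 9 > 3 → Match. (5,13) → 5 < 13 → No match.

Match, Match, Match, No match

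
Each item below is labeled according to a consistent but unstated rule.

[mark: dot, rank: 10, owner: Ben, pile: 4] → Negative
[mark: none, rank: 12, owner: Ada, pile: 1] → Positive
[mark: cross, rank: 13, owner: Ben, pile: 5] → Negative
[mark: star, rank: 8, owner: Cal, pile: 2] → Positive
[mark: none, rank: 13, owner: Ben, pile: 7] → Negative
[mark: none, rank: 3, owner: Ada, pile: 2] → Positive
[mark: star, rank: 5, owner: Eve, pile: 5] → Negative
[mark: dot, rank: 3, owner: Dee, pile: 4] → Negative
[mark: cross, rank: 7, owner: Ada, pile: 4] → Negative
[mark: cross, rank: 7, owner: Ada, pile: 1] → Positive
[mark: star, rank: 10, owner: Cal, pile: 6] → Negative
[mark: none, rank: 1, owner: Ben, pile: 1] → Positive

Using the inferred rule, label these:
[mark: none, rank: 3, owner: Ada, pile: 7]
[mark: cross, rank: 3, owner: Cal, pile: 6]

Negative, Negative

Every 'Positive' example satisfies: pile ≤ 2. None of the 'Negative' examples do.
[mark: none, rank: 3, owner: Ada, pile: 7]: Negative (pile = 7). [mark: cross, rank: 3, owner: Cal, pile: 6]: Negative (pile = 6).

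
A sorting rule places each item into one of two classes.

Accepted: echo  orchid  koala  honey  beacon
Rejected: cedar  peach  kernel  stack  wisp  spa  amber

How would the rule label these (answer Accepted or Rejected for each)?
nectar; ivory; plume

The common property of the 'Accepted' items is: contains 'o'. No 'Rejected' item has it.
nectar → no 'o' → Rejected.
ivory → has 'o' → Accepted.
plume → no 'o' → Rejected.

Rejected, Accepted, Rejected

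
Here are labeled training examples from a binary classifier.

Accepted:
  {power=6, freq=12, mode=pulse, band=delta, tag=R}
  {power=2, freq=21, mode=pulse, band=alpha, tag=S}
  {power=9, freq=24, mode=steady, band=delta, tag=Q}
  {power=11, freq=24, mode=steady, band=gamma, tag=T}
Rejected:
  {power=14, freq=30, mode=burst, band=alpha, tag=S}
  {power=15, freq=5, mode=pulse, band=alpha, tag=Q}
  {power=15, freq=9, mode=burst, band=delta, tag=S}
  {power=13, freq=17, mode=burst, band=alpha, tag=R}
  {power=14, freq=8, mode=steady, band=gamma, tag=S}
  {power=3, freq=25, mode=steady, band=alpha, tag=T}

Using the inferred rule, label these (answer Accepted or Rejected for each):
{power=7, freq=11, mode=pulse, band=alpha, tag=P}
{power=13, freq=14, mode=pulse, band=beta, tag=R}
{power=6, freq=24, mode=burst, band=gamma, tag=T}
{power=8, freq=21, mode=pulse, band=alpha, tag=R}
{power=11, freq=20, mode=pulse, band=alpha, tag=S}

One predicate separates the groups cleanly: power ≤ 11 AND freq ≤ 24.

Accepted, Rejected, Accepted, Accepted, Accepted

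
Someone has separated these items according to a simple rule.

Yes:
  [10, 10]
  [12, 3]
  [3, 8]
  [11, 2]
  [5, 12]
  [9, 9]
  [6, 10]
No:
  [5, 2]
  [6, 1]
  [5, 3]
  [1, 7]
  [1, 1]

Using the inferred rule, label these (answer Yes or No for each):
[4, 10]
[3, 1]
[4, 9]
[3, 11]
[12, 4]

Yes, No, Yes, Yes, Yes

The classifier is using: sum ≥ 11.
[4, 10]: 4+10 = 14, passes → Yes.
[3, 1]: 3+1 = 4, fails this test → No.
[4, 9]: 4+9 = 13, passes → Yes.
[3, 11]: 3+11 = 14, passes → Yes.
[12, 4]: 12+4 = 16, passes → Yes.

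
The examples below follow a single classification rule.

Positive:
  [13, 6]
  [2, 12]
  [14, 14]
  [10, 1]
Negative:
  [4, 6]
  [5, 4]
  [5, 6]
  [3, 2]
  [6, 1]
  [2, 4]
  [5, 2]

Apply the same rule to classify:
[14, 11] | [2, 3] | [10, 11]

The classifier is using: max ≥ 10.

Positive, Negative, Positive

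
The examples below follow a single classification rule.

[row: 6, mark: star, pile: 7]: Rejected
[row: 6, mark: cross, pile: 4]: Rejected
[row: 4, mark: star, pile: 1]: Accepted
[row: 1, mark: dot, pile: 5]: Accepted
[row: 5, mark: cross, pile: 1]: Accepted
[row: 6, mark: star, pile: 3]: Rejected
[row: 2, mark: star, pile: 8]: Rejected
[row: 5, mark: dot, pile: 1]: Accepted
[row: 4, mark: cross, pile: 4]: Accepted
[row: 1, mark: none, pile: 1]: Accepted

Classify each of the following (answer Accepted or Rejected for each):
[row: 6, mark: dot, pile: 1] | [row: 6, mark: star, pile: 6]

Every 'Accepted' example satisfies: pile ≤ 5 AND row ≤ 5. None of the 'Rejected' examples do.
[row: 6, mark: dot, pile: 1] → pile = 1, row = 6 → Rejected.
[row: 6, mark: star, pile: 6] → pile = 6, row = 6 → Rejected.

Rejected, Rejected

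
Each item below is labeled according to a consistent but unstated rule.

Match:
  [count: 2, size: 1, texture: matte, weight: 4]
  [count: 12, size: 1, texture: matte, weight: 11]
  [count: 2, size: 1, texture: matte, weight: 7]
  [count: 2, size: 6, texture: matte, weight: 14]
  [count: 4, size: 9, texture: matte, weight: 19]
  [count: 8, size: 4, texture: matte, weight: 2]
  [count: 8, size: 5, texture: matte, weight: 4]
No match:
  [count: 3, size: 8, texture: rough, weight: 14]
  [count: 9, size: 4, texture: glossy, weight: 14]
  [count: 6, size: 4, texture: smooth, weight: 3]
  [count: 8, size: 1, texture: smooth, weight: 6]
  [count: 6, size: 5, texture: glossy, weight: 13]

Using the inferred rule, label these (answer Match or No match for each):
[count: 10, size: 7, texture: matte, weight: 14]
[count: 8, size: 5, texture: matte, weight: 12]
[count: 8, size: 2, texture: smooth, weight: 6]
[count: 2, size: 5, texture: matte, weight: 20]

Match, Match, No match, Match

The common property of the 'Match' items is: texture is matte. No 'No match' item has it.
[count: 10, size: 7, texture: matte, weight: 14]: texture is matte, satisfies this → Match. [count: 8, size: 5, texture: matte, weight: 12]: texture is matte, satisfies this → Match. [count: 8, size: 2, texture: smooth, weight: 6]: texture is smooth, lacks this property → No match. [count: 2, size: 5, texture: matte, weight: 20]: texture is matte, satisfies this → Match.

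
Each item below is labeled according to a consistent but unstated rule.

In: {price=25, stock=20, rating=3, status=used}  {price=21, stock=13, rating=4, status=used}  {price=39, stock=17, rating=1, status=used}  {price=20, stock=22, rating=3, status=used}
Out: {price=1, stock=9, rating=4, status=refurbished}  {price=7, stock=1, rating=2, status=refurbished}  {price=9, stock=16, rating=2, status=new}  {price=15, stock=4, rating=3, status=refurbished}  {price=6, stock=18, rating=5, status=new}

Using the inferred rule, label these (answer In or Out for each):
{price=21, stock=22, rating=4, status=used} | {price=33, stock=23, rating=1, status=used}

The simplest hypothesis consistent with all the labels is: status is used.

In, In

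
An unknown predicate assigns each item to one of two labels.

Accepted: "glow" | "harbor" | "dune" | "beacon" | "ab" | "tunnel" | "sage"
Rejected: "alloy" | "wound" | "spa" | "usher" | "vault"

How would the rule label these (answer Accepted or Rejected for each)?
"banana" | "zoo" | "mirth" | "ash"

Accepted, Rejected, Rejected, Rejected

The classifier is using: even length.
"banana" — length 6, hence Accepted. "zoo" — length 3, hence Rejected. "mirth" — length 5, hence Rejected. "ash" — length 3, hence Rejected.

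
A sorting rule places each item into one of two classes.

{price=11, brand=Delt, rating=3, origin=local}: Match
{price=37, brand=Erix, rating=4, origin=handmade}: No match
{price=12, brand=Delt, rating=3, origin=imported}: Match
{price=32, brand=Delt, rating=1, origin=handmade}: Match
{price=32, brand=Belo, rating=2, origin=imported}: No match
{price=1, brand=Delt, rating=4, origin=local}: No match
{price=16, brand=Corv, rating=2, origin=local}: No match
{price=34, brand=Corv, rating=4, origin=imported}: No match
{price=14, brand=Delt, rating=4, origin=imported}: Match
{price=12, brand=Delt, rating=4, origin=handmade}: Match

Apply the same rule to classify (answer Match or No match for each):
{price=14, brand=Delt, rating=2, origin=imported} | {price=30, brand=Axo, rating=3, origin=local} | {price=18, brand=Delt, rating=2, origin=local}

Match, No match, Match

A rule that fits every label: brand is Delt AND price ≥ 11 — true of each 'Match' example, false of each 'No match' one.
{price=14, brand=Delt, rating=2, origin=imported}: brand is Delt, price = 14, has this property → Match.
{price=30, brand=Axo, rating=3, origin=local}: brand is Axo, price = 30, fails the rule → No match.
{price=18, brand=Delt, rating=2, origin=local}: brand is Delt, price = 18, has this property → Match.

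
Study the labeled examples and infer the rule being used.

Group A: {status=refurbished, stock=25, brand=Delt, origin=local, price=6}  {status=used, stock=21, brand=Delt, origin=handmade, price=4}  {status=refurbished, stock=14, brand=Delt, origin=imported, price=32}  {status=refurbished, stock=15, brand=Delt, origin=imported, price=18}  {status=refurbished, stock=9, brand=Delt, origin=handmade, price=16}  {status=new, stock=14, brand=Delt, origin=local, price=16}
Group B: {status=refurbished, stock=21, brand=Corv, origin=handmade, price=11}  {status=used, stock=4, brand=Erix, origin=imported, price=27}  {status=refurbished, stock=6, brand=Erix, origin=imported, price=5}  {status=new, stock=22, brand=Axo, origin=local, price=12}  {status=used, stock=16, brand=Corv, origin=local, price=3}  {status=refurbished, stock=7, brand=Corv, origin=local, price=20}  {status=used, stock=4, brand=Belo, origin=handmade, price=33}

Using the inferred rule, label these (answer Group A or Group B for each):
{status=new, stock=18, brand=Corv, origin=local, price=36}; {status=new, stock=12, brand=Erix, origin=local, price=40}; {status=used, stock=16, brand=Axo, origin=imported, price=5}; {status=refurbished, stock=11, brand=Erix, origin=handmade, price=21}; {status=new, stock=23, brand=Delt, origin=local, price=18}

Group B, Group B, Group B, Group B, Group A

The pattern is that an item is 'Group A' exactly when: brand is Delt.
{status=new, stock=18, brand=Corv, origin=local, price=36} → brand is Corv → Group B.
{status=new, stock=12, brand=Erix, origin=local, price=40} → brand is Erix → Group B.
{status=used, stock=16, brand=Axo, origin=imported, price=5} → brand is Axo → Group B.
{status=refurbished, stock=11, brand=Erix, origin=handmade, price=21} → brand is Erix → Group B.
{status=new, stock=23, brand=Delt, origin=local, price=18} → brand is Delt → Group A.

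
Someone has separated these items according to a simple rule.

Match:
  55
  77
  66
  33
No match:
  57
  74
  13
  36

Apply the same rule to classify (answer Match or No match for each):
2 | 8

No match, No match

The classifier is using: multiple of 11.
No match: 2, since 2 = 11·0 + 2.
No match: 8, since 8 = 11·0 + 8.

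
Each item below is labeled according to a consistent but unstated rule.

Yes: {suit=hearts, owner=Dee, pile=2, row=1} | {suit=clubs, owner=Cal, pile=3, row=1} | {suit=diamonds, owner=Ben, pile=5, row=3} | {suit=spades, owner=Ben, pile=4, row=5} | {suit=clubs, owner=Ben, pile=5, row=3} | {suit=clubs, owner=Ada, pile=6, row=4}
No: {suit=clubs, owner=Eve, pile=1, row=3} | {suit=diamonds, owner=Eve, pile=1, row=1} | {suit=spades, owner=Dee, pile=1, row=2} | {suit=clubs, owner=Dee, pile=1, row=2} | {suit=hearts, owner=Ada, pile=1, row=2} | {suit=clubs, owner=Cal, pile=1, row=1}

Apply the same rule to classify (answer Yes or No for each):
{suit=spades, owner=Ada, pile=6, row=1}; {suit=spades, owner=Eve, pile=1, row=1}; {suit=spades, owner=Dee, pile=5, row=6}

The common property of the 'Yes' items is: pile ≥ 2. No 'No' item has it.
Yes: {suit=spades, owner=Ada, pile=6, row=1}, since pile = 6. No: {suit=spades, owner=Eve, pile=1, row=1}, since pile = 1. Yes: {suit=spades, owner=Dee, pile=5, row=6}, since pile = 5.

Yes, No, Yes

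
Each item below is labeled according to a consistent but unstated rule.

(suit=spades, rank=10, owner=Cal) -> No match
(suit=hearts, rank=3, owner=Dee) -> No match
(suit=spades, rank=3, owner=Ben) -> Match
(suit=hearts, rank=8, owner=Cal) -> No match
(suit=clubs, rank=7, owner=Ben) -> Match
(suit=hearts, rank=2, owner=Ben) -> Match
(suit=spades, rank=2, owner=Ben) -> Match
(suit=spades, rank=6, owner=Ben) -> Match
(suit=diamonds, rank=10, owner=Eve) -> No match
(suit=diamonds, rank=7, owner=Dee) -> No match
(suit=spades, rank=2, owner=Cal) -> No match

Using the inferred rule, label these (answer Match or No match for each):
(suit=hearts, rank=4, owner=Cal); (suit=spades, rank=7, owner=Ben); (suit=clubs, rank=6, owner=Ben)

The classifier is using: owner is Ben.

No match, Match, Match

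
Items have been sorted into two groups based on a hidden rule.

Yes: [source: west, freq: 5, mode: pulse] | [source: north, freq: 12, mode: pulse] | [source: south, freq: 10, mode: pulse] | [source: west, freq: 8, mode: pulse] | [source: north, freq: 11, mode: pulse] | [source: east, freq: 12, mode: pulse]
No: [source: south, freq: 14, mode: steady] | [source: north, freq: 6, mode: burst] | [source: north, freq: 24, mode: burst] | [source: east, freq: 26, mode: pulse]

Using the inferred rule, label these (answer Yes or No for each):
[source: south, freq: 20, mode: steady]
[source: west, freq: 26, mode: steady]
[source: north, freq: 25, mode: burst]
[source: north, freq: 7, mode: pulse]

The simplest hypothesis consistent with all the labels is: mode is pulse AND freq ≤ 12.

No, No, No, Yes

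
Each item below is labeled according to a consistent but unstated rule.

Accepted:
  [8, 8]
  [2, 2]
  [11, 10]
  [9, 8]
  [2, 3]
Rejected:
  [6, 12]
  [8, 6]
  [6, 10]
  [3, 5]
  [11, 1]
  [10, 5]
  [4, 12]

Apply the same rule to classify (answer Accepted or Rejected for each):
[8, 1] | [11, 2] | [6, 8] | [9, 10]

A rule that fits every label: |first − second| ≤ 1 — true of each 'Accepted' example, false of each 'Rejected' one.
Rejected: [8, 1], since |8−1| = 7. Rejected: [11, 2], since |11−2| = 9. Rejected: [6, 8], since |6−8| = 2. Accepted: [9, 10], since |9−10| = 1.

Rejected, Rejected, Rejected, Accepted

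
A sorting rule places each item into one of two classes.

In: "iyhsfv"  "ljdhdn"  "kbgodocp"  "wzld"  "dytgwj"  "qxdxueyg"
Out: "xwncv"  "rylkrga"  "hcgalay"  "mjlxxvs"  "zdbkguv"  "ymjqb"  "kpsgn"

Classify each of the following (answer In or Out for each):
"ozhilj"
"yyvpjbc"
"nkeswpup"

In, Out, In

Rule: even length. This holds for each 'In' example and fails for each 'Out' one.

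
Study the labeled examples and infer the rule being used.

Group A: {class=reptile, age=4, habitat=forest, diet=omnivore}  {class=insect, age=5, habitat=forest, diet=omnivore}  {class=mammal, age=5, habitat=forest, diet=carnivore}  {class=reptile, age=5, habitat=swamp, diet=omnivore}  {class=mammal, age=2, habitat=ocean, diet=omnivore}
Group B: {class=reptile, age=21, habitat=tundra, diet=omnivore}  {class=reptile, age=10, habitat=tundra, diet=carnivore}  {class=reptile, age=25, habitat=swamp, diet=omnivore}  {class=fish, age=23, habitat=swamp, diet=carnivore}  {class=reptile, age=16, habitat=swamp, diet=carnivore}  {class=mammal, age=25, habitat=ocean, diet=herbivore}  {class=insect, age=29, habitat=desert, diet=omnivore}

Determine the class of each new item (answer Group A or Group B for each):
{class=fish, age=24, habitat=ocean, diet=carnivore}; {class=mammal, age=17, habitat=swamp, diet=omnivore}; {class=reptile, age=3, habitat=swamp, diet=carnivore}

The rule appears to be: age ≤ 5.
{class=fish, age=24, habitat=ocean, diet=carnivore} — age = 24, hence Group B.
{class=mammal, age=17, habitat=swamp, diet=omnivore} — age = 17, hence Group B.
{class=reptile, age=3, habitat=swamp, diet=carnivore} — age = 3, hence Group A.

Group B, Group B, Group A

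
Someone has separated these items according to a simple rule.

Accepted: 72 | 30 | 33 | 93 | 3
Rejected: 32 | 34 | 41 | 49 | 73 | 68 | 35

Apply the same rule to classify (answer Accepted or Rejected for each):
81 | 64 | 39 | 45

Accepted, Rejected, Accepted, Accepted

Checking candidate rules against both groups, what survives is: multiple of 3.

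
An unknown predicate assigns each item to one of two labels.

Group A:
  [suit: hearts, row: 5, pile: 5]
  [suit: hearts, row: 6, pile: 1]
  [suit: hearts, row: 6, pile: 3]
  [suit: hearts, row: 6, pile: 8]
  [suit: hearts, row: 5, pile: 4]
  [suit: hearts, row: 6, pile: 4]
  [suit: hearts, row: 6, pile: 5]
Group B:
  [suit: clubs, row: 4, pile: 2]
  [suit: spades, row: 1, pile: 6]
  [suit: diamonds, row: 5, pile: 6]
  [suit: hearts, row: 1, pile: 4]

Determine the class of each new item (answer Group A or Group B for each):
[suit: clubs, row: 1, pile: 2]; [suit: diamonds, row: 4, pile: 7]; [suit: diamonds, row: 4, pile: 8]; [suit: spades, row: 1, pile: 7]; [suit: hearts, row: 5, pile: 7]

One predicate separates the groups cleanly: suit is hearts AND row ≥ 4.
[suit: clubs, row: 1, pile: 2]: suit is clubs, row = 1, does not pass → Group B. [suit: diamonds, row: 4, pile: 7]: suit is diamonds, row = 4, does not pass → Group B. [suit: diamonds, row: 4, pile: 8]: suit is diamonds, row = 4, does not pass → Group B. [suit: spades, row: 1, pile: 7]: suit is spades, row = 1, does not pass → Group B. [suit: hearts, row: 5, pile: 7]: suit is hearts, row = 5, qualifies → Group A.

Group B, Group B, Group B, Group B, Group A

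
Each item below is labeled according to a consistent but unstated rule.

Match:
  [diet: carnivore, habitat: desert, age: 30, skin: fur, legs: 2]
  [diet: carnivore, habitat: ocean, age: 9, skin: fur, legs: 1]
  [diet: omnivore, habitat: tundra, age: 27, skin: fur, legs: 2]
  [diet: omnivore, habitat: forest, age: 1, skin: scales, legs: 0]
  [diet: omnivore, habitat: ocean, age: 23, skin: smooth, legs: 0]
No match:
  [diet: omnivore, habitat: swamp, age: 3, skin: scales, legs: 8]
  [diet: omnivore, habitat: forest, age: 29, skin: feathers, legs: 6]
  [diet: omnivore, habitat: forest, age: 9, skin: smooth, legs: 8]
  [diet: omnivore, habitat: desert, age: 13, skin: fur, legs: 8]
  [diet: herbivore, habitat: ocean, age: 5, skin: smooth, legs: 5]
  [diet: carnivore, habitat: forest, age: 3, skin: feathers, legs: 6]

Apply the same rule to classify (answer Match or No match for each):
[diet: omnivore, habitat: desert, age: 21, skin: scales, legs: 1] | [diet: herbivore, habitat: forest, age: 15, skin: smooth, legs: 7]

Match, No match

The classifier is using: legs ≤ 2.
[diet: omnivore, habitat: desert, age: 21, skin: scales, legs: 1]: legs = 1 — meets the rule, so Match. [diet: herbivore, habitat: forest, age: 15, skin: smooth, legs: 7]: legs = 7 — lacks this property, so No match.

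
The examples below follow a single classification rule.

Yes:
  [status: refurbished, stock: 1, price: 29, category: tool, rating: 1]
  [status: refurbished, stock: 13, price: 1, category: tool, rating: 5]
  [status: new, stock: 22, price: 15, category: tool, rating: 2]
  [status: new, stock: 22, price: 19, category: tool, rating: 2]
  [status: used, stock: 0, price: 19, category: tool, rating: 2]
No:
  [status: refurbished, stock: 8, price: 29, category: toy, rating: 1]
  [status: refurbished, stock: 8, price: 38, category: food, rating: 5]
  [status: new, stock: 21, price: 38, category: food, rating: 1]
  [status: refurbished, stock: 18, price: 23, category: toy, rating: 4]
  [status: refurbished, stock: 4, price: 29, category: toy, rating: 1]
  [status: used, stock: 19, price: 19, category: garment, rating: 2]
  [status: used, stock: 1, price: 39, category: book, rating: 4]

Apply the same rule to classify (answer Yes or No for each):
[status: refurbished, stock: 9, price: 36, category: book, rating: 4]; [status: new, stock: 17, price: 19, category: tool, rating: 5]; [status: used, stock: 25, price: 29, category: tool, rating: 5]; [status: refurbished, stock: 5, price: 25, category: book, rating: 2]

The classifier is using: category is tool.

No, Yes, Yes, No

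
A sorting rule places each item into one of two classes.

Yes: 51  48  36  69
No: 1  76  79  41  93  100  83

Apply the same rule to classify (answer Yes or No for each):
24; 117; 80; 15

The pattern is that an item is 'Yes' exactly when: multiple of 3 AND at most 69.
24: 24 = 3·8, 24 ≤ 69 — fits, so Yes.
117: 117 = 3·39, 117 > 69 — does not fit, so No.
80: 80 = 3·26 + 2, 80 > 69 — does not fit, so No.
15: 15 = 3·5, 15 ≤ 69 — fits, so Yes.

Yes, No, No, Yes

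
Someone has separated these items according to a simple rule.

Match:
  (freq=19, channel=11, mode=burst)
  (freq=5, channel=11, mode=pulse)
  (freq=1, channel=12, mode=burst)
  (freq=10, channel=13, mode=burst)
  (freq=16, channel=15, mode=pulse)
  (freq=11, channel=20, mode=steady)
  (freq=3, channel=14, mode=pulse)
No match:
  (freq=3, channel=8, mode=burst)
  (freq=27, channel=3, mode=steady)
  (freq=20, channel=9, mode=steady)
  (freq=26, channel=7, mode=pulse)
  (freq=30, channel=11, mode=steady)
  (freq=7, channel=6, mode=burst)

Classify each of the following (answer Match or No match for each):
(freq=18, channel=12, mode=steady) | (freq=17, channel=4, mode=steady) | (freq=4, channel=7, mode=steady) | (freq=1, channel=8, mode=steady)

Match, No match, No match, No match

Rule: freq ≤ 19 AND channel ≥ 9. This holds for each 'Match' example and fails for each 'No match' one.
(freq=18, channel=12, mode=steady): Match (freq = 18, channel = 12). (freq=17, channel=4, mode=steady): No match (freq = 17, channel = 4). (freq=4, channel=7, mode=steady): No match (freq = 4, channel = 7). (freq=1, channel=8, mode=steady): No match (freq = 1, channel = 8).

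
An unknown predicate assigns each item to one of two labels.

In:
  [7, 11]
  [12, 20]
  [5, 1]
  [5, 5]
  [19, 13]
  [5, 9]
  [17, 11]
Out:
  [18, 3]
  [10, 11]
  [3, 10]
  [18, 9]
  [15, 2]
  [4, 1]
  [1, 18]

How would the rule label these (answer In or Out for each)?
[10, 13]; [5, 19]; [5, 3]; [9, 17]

Checking candidate rules against both groups, what survives is: sum is even.
[10, 13] → 10+13 = 23 → Out.
[5, 19] → 5+19 = 24 → In.
[5, 3] → 5+3 = 8 → In.
[9, 17] → 9+17 = 26 → In.

Out, In, In, In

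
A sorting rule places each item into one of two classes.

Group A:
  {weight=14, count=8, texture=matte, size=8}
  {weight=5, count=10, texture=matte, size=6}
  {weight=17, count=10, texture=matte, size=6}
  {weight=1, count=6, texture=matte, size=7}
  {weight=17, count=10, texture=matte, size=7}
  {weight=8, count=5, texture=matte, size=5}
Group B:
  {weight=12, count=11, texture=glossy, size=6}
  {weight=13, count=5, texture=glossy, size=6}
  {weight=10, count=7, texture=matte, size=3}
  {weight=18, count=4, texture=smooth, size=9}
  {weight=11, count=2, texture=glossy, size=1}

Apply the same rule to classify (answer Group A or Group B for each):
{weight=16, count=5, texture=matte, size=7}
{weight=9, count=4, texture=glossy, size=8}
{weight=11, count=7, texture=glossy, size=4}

All 'Group A' examples share one property — texture is matte AND size ≥ 5 — and every 'Group B' example lacks it.
{weight=16, count=5, texture=matte, size=7} → texture is matte, size = 7 → Group A.
{weight=9, count=4, texture=glossy, size=8} → texture is glossy, size = 8 → Group B.
{weight=11, count=7, texture=glossy, size=4} → texture is glossy, size = 4 → Group B.

Group A, Group B, Group B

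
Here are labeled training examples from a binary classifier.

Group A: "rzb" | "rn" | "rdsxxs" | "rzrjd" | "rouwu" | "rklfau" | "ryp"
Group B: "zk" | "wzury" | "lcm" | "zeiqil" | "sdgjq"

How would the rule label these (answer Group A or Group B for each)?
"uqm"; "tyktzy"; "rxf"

Group B, Group B, Group A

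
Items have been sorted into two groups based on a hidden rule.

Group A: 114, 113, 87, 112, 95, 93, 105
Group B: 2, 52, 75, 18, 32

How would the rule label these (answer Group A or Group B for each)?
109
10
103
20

Group A, Group B, Group A, Group B

The pattern is that an item is 'Group A' exactly when: at least 87.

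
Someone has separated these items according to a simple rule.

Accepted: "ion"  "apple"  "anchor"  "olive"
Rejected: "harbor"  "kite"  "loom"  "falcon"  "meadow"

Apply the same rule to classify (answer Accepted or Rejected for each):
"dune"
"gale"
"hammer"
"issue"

Rejected, Rejected, Rejected, Accepted

Looking at the examples, the only property every 'Accepted' case has and every 'Rejected' case lacks is: starts with a vowel.
"dune": starts with 'd' — fails the rule, so Rejected. "gale": starts with 'g' — fails the rule, so Rejected. "hammer": starts with 'h' — fails the rule, so Rejected. "issue": starts with 'i' — has this property, so Accepted.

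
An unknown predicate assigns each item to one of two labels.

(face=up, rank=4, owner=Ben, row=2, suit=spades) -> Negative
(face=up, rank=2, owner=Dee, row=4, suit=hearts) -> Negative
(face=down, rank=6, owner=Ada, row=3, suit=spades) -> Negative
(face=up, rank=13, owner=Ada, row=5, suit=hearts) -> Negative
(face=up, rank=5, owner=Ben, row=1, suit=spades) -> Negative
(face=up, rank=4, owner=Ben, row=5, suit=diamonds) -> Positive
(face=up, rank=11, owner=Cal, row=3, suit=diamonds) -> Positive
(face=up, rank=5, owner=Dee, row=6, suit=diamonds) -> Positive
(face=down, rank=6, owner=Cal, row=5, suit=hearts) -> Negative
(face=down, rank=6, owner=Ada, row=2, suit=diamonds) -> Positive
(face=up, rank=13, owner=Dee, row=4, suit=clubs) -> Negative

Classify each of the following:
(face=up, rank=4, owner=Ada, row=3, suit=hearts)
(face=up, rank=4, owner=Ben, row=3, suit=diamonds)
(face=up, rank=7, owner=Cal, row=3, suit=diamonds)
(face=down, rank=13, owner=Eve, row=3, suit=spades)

Negative, Positive, Positive, Negative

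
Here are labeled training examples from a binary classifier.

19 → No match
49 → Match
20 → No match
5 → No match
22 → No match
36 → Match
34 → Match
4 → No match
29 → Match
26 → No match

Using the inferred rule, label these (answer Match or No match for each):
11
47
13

The classifier is using: at least 29.
11: 11 < 29, doesn't qualify → No match.
47: 47 ≥ 29, satisfies this → Match.
13: 13 < 29, doesn't qualify → No match.

No match, Match, No match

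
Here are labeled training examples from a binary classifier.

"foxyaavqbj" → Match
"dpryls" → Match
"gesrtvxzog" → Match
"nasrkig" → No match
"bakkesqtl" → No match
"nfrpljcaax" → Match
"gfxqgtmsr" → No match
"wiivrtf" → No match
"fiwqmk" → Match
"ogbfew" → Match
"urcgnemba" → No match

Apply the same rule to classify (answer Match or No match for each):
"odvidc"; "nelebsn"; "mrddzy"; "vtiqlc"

Match, No match, Match, Match

The classifier is using: even length.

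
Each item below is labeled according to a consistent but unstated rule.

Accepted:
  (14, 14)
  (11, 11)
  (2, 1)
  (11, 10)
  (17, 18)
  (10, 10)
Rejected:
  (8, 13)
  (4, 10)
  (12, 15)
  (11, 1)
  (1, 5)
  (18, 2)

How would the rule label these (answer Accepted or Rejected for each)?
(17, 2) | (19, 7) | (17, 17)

Rejected, Rejected, Accepted

The distinguishing property — |first − second| ≤ 1 — holds for all the 'Accepted' cases and none of the 'Rejected' cases.
(17, 2): |17−2| = 15 — doesn't qualify, so Rejected. (19, 7): |19−7| = 12 — doesn't qualify, so Rejected. (17, 17): |17−17| = 0 — satisfies this, so Accepted.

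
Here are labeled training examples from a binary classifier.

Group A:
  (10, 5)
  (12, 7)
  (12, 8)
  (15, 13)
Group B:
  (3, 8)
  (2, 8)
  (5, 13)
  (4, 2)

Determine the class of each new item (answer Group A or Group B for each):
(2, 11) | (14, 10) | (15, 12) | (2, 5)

Group B, Group A, Group A, Group B

One predicate separates the groups cleanly: first ≥ 7.
(2, 11) — first 2, hence Group B. (14, 10) — first 14, hence Group A. (15, 12) — first 15, hence Group A. (2, 5) — first 2, hence Group B.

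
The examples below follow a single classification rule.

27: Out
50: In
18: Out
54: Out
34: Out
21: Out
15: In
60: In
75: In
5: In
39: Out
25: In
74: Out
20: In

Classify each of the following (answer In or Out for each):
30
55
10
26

Every 'In' example satisfies: multiple of 5. None of the 'Out' examples do.

In, In, In, Out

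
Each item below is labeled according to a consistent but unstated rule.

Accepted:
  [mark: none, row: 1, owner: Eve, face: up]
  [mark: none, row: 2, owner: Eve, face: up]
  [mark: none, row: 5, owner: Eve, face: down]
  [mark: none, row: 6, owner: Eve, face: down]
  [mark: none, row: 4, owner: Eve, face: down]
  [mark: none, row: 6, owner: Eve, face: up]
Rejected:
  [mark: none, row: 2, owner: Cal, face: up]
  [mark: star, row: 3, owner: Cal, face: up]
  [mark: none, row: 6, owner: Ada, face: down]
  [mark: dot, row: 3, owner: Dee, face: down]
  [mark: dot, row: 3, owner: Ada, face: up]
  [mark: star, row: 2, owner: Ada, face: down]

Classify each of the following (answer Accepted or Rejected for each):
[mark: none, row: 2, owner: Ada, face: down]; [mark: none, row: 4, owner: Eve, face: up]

Rejected, Accepted

The pattern is that an item is 'Accepted' exactly when: owner is Eve.
[mark: none, row: 2, owner: Ada, face: down] → owner is Ada → Rejected.
[mark: none, row: 4, owner: Eve, face: up] → owner is Eve → Accepted.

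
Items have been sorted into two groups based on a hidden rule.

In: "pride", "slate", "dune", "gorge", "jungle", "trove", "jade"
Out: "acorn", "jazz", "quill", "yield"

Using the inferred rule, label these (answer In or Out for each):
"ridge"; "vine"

In, In

The simplest hypothesis consistent with all the labels is: ends with 'e'.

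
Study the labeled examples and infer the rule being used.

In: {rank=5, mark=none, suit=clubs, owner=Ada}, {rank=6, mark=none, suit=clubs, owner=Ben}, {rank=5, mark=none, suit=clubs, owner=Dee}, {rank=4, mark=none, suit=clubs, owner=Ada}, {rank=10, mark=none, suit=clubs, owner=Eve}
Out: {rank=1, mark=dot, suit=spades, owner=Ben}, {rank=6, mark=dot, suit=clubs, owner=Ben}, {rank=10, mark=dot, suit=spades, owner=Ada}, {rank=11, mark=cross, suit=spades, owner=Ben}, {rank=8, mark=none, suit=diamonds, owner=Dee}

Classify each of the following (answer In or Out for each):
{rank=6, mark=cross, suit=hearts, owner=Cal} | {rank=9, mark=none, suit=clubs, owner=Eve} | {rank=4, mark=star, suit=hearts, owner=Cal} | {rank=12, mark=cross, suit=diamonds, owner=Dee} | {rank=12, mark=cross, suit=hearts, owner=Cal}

Out, In, Out, Out, Out

The rule appears to be: mark is none AND suit is clubs.
{rank=6, mark=cross, suit=hearts, owner=Cal}: mark is cross, suit is hearts — fails this test, so Out. {rank=9, mark=none, suit=clubs, owner=Eve}: mark is none, suit is clubs — qualifies, so In. {rank=4, mark=star, suit=hearts, owner=Cal}: mark is star, suit is hearts — fails this test, so Out. {rank=12, mark=cross, suit=diamonds, owner=Dee}: mark is cross, suit is diamonds — fails this test, so Out. {rank=12, mark=cross, suit=hearts, owner=Cal}: mark is cross, suit is hearts — fails this test, so Out.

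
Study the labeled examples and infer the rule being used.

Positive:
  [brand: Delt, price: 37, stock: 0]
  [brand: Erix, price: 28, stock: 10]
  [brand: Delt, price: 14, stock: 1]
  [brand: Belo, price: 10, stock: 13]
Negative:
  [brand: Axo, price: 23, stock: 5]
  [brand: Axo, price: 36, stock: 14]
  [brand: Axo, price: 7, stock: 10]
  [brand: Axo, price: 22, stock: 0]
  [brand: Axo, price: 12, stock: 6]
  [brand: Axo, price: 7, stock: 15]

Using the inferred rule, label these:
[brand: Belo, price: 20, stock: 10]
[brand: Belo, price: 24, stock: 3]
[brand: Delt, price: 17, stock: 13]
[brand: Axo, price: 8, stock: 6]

Positive, Positive, Positive, Negative

The rule appears to be: brand is not Axo.
Positive: [brand: Belo, price: 20, stock: 10], since brand is Belo.
Positive: [brand: Belo, price: 24, stock: 3], since brand is Belo.
Positive: [brand: Delt, price: 17, stock: 13], since brand is Delt.
Negative: [brand: Axo, price: 8, stock: 6], since brand is Axo.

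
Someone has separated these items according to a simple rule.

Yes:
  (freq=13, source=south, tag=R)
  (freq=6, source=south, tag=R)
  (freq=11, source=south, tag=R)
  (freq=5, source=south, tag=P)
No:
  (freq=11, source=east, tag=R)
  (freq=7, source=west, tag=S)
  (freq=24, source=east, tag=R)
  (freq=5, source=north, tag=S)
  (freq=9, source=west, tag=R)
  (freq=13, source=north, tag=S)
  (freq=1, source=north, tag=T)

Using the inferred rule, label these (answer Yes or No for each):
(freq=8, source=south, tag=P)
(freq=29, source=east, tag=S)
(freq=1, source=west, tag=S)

Checking candidate rules against both groups, what survives is: source is south.
(freq=8, source=south, tag=P) → source is south → Yes. (freq=29, source=east, tag=S) → source is east → No. (freq=1, source=west, tag=S) → source is west → No.

Yes, No, No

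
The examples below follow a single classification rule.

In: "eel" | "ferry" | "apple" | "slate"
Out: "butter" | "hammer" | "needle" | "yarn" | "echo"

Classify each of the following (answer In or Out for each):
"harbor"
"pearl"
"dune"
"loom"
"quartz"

One predicate separates the groups cleanly: odd length.
"harbor": Out (length 6). "pearl": In (length 5). "dune": Out (length 4). "loom": Out (length 4). "quartz": Out (length 6).

Out, In, Out, Out, Out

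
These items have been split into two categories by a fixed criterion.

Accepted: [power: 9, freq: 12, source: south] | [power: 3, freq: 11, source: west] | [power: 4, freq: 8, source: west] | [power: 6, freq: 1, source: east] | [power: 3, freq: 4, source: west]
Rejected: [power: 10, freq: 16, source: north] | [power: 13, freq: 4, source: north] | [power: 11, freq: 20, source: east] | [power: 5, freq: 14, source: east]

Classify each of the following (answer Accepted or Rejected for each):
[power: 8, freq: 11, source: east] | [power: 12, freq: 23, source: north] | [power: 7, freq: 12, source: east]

Accepted, Rejected, Accepted

The classifier is using: power ≤ 9 AND freq ≤ 12.
[power: 8, freq: 11, source: east] — power = 8, freq = 11, hence Accepted. [power: 12, freq: 23, source: north] — power = 12, freq = 23, hence Rejected. [power: 7, freq: 12, source: east] — power = 7, freq = 12, hence Accepted.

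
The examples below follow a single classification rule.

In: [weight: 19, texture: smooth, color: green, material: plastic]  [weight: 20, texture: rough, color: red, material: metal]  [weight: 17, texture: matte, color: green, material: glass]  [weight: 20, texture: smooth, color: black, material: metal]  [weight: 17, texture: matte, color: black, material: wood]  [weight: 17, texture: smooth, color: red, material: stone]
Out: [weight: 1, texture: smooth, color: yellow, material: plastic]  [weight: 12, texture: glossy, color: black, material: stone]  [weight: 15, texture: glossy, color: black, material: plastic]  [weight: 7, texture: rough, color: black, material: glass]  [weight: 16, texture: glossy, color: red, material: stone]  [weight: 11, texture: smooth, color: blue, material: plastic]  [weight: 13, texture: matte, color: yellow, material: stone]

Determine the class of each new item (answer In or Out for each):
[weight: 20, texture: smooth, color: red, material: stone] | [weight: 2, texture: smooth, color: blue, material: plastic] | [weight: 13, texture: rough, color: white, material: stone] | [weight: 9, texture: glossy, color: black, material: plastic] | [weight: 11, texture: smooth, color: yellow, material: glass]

In, Out, Out, Out, Out

A rule that fits every label: weight ≥ 17 — true of each 'In' example, false of each 'Out' one.
[weight: 20, texture: smooth, color: red, material: stone]: weight = 20, qualifies → In.
[weight: 2, texture: smooth, color: blue, material: plastic]: weight = 2, lacks this property → Out.
[weight: 13, texture: rough, color: white, material: stone]: weight = 13, lacks this property → Out.
[weight: 9, texture: glossy, color: black, material: plastic]: weight = 9, lacks this property → Out.
[weight: 11, texture: smooth, color: yellow, material: glass]: weight = 11, lacks this property → Out.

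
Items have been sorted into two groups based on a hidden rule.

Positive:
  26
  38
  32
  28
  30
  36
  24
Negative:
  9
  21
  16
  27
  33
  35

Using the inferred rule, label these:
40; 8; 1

Positive, Negative, Negative

One predicate separates the groups cleanly: even AND at least 21.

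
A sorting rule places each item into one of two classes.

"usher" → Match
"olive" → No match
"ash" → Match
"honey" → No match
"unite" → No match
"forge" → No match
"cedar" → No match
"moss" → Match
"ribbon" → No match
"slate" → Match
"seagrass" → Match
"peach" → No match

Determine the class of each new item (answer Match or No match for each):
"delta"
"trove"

One predicate separates the groups cleanly: contains 's'.

No match, No match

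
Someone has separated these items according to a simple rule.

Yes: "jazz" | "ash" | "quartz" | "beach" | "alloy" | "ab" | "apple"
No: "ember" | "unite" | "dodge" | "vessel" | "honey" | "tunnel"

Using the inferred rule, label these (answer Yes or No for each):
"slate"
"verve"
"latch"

Yes, No, Yes

'Yes' ⟺ contains 'a'.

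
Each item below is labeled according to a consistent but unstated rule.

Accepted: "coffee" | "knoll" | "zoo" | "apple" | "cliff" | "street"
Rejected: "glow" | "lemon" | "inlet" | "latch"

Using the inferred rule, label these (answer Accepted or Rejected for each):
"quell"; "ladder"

Accepted, Accepted

The simplest hypothesis consistent with all the labels is: has a double letter.
"quell": 'll' doubled — qualifies, so Accepted.
"ladder": 'dd' doubled — qualifies, so Accepted.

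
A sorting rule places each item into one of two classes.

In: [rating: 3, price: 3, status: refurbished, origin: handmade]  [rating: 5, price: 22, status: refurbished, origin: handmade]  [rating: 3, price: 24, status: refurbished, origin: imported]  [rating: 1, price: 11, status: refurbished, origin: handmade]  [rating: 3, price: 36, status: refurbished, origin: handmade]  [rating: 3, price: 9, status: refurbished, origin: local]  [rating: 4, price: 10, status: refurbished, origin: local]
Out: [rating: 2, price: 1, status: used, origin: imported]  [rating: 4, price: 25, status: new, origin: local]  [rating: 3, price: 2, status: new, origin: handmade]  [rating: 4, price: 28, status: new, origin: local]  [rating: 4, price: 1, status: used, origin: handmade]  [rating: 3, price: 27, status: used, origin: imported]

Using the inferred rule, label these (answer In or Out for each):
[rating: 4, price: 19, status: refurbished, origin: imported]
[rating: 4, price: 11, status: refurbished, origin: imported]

In, In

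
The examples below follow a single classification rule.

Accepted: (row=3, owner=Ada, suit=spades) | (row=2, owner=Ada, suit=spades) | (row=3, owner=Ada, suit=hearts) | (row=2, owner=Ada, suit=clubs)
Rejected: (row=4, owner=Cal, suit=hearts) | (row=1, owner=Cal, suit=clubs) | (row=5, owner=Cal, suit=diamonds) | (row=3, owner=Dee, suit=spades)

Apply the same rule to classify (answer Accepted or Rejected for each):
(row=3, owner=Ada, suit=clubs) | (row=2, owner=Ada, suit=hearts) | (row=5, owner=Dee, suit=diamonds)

Rule: owner is Ada. This holds for each 'Accepted' example and fails for each 'Rejected' one.

Accepted, Accepted, Rejected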